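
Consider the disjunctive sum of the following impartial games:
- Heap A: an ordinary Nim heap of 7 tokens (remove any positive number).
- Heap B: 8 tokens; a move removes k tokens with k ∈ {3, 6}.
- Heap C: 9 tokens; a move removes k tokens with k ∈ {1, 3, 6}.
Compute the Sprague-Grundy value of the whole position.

5

Heap A is a plain Nim heap of size 7, so its Grundy value is 7.
Build the Grundy sequence for heap B with g(k) = mex{g(k−s) : s ∈ {3, 6}, s ≤ k}:
g(0) = mex{} = 0
g(1) = mex{} = 0
g(2) = mex{} = 0
g(3) = mex{0} = 1
g(4) = mex{0} = 1
g(5) = mex{0} = 1
g(6) = mex{0,1} = 2
g(7) = mex{0,1} = 2
g(8) = mex{0,1} = 2
So g(8) = 2.
Grundy values for heap C (subtraction set {1, 3, 6}):
k:     0  1  2  3  4  5  6  7  8  9
g(k):  0  1  0  1  0  1  2  3  2  0
So g(9) = 0.
By the Sprague-Grundy theorem, the Grundy value of a sum of independent games is the XOR of the component values.
Combined value = 7 ⊕ 2 ⊕ 0 = 5.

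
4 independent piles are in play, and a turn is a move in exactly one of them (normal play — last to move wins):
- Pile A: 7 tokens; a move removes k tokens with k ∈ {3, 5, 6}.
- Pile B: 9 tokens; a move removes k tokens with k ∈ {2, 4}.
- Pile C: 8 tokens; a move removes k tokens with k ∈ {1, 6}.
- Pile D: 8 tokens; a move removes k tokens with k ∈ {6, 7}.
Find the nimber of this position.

3

For pile A, compute g(0), g(1), … with moves {3, 5, 6}:
g(0) = mex{} = 0
g(1) = mex{} = 0
g(2) = mex{} = 0
g(3) = mex{0} = 1
g(4) = mex{0} = 1
g(5) = mex{0} = 1
g(6) = mex{0,1} = 2
g(7) = mex{0,1} = 2
So g(7) = 2.
For pile B, compute g(0), g(1), … with moves {2, 4}:
k:     0  1  2  3  4  5  6  7  8  9
g(k):  0  0  1  1  2  2  0  0  1  1
So g(9) = 1.
Grundy values for pile C (subtraction set {1, 6}):
k:     0  1  2  3  4  5  6  7  8
g(k):  0  1  0  1  0  1  2  0  1
So g(8) = 1.
For pile D, compute g(0), g(1), … with moves {6, 7}:
k:     0  1  2  3  4  5  6  7  8
g(k):  0  0  0  0  0  0  1  1  1
So g(8) = 1.
By the Sprague-Grundy theorem, the Grundy value of a sum of independent games is the XOR of the component values.
Combined value = 2 XOR 1 XOR 1 XOR 1 = 3.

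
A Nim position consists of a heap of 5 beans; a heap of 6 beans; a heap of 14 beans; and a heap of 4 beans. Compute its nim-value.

Compute the nim-sum pairwise:
5 XOR 6 = 3
3 XOR 14 = 13
13 XOR 4 = 9

9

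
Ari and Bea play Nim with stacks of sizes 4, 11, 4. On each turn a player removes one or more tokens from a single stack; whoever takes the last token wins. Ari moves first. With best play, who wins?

Ari wins

In binary:
  0100  (4)
  1011  (11)
  0100  (4)
  ----
  1011  (11)
The nim-sum is 11 ≠ 0, so this is an N-position: the player to move can win; Ari has a winning move.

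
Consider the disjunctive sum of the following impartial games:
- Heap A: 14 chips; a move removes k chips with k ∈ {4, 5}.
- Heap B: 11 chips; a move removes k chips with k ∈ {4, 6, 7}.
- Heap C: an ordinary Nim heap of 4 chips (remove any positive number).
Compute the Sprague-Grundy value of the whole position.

Grundy values for heap A (subtraction set {4, 5}):
g(0) = mex{} = 0
g(1) = mex{} = 0
g(2) = mex{} = 0
g(3) = mex{} = 0
g(4) = mex{0} = 1
g(5) = mex{0} = 1
g(6) = mex{0} = 1
g(7) = mex{0} = 1
g(8) = mex{0,1} = 2
g(9) = mex{1} = 0
g(10) = mex{1} = 0
g(11) = mex{1} = 0
g(12) = mex{1,2} = 0
g(13) = mex{0,2} = 1
g(14) = mex{0} = 1
So g(14) = 1.
Grundy values for heap B (subtraction set {4, 6, 7}):
k:     0  1  2  3  4  5  6  7  8  9 10 11
g(k):  0  0  0  0  1  1  1  1  2  2  2  0
So g(11) = 0.
Heap C is a plain Nim heap of size 4, so its Grundy value is 4.
By the Sprague-Grundy theorem, the Grundy value of a sum of independent games is the XOR of the component values.
Combined value = 1 ⊕ 0 ⊕ 4 = 5.

5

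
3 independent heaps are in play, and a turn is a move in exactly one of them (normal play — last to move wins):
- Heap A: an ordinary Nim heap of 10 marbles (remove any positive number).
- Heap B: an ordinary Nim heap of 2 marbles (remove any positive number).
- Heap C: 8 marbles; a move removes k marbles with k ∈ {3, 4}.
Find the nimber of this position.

Heap A is a plain Nim heap of size 10, so its Grundy value is 10.
Heap B is a plain Nim heap of size 2, so its Grundy value is 2.
Grundy values for heap C (subtraction set {3, 4}):
g(0) = mex{} = 0
g(1) = mex{} = 0
g(2) = mex{} = 0
g(3) = mex{0} = 1
g(4) = mex{0} = 1
g(5) = mex{0} = 1
g(6) = mex{0,1} = 2
g(7) = mex{1} = 0
g(8) = mex{1} = 0
So g(8) = 0.
By the Sprague-Grundy theorem, the Grundy value of a sum of independent games is the XOR of the component values.
Combined value = 10 ⊕ 2 ⊕ 0 = 8.

8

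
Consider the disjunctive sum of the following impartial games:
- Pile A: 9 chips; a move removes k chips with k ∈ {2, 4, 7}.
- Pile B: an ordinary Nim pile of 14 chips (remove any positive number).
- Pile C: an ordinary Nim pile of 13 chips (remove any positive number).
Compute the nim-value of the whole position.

Build the Grundy sequence for pile A with g(k) = mex{g(k−s) : s ∈ {2, 4, 7}, s ≤ k}:
g(0) = mex{} = 0
g(1) = mex{} = 0
g(2) = mex{0} = 1
g(3) = mex{0} = 1
g(4) = mex{0,1} = 2
g(5) = mex{0,1} = 2
g(6) = mex{1,2} = 0
g(7) = mex{0,1,2} = 3
g(8) = mex{0,2} = 1
g(9) = mex{1,2,3} = 0
So g(9) = 0.
Pile B is a plain Nim pile of size 14, so its Grundy value is 14.
Pile C is a plain Nim pile of size 13, so its Grundy value is 13.
The value of a disjunctive sum is the nim-sum of the parts.
Combined value = 0 XOR 14 XOR 13 = 3.

3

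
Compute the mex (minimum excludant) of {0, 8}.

0 is in the set but 1 is not, so the mex is 1.

1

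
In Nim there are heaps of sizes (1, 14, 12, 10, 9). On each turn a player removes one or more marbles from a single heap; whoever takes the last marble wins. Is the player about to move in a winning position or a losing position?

In binary:
  0001  (1)
  1110  (14)
  1100  (12)
  1010  (10)
  1001  (9)
  ----
  0000  (0)
The nim-sum is 0, so this is a P-position: the player to move is in a losing position under optimal play.

Losing position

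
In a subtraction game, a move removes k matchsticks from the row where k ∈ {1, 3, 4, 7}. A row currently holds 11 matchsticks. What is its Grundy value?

Grundy values for subtraction set {1, 3, 4, 7}:
k:     0  1  2  3  4  5  6  7  8  9 10 11
g(k):  0  1  0  1  2  3  2  3  0  1  0  1
So g(11) = 1.

1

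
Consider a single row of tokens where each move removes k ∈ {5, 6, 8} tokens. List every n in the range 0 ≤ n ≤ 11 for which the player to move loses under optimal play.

Grundy values for subtraction set {5, 6, 8}:
k:     0  1  2  3  4  5  6  7  8  9 10 11
g(k):  0  0  0  0  0  1  1  1  1  1  2  2
The P-positions (g = 0) in 0..11 are 0, 1, 2, 3, 4.

0, 1, 2, 3, 4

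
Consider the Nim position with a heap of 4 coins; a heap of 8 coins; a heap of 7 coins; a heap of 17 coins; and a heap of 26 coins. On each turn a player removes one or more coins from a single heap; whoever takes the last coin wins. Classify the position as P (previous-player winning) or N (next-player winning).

P-position

In binary:
  00100  (4)
  01000  (8)
  00111  (7)
  10001  (17)
  11010  (26)
  -----
  00000  (0)
The nim-sum is 0, so this is a P-position: the player to move is in a losing position under optimal play.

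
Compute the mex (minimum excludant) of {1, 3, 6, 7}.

0 is not in the set, so the mex is 0.

0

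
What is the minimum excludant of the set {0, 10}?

1

0 is in the set but 1 is not, so the mex is 1.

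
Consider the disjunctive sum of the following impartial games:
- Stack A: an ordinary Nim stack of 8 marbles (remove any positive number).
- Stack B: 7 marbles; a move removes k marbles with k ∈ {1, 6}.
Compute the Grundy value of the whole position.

Stack A is a plain Nim stack of size 8, so its Grundy value is 8.
Grundy values for stack B (subtraction set {1, 6}):
g(0) = mex{} = 0
g(1) = mex{0} = 1
g(2) = mex{1} = 0
g(3) = mex{0} = 1
g(4) = mex{1} = 0
g(5) = mex{0} = 1
g(6) = mex{0,1} = 2
g(7) = mex{1,2} = 0
So g(7) = 0.
By the Sprague-Grundy theorem, the Grundy value of a sum of independent games is the XOR of the component values.
Combined value = 8 ⊕ 0 = 8.

8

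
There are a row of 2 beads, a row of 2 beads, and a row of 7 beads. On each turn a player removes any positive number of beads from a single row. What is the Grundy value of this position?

In binary:
  010  (2)
  010  (2)
  111  (7)
  ---
  111  (7)

7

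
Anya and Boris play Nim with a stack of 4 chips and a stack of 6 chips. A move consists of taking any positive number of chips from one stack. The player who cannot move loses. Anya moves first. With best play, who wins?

Anya wins

Compute the nim-sum pairwise:
4 ⊕ 6 = 2
The nim-sum is 2 ≠ 0, so this is an N-position: the player to move can win; Anya has a winning move.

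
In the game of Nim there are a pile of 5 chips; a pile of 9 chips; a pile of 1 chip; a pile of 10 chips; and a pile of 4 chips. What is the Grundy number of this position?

Nim-sum: 5 ^ 9 ^ 1 ^ 10 ^ 4 = 3.

3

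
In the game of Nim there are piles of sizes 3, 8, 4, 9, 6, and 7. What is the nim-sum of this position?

7

Bitwise XOR of the heap sizes:
  0011  (3)
  1000  (8)
  0100  (4)
  1001  (9)
  0110  (6)
  0111  (7)
  ----
  0111  (7)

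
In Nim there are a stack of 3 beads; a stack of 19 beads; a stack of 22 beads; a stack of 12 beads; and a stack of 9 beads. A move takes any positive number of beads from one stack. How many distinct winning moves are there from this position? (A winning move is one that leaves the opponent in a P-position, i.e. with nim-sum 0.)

3

Compute the nim-sum pairwise:
3 XOR 19 = 16
16 XOR 22 = 6
6 XOR 12 = 10
10 XOR 9 = 3
The overall nim-sum is X = 3. A stack of size p has a winning move iff p XOR X < p (reduce it to p XOR X).
  3: 3 XOR 3 = 0 < 3 — winning move (to 0).
  19: 19 XOR 3 = 16 < 19 — winning move (to 16).
  22: 22 XOR 3 = 21 < 22 — winning move (to 21).
  12: 12 XOR 3 = 15 ≥ 12 — no move.
  9: 9 XOR 3 = 10 ≥ 9 — no move.
That gives 3 winning moves.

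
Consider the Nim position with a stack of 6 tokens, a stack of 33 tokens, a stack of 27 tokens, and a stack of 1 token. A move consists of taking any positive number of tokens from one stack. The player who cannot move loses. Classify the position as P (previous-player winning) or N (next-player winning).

N-position

Nim-sum: 6 ^ 33 ^ 27 ^ 1 = 61.
The nim-sum is 61 ≠ 0, so this is an N-position: the player to move can win.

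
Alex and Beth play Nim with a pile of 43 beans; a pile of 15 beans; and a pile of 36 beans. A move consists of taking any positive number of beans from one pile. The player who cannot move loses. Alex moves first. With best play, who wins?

Beth wins

Nim-sum: 43 ^ 15 ^ 36 = 0.
The nim-sum is 0, so this is a P-position: the player to move is in a losing position under optimal play; Alex is about to move from it and so loses — Beth wins.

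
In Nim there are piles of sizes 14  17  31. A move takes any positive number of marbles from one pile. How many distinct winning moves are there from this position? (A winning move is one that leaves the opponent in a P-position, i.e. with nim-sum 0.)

0

Compute the nim-sum pairwise:
14 ^ 17 = 31
31 ^ 31 = 0
The nim-sum is already 0, so every move leaves a nonzero nim-sum — there are no winning moves.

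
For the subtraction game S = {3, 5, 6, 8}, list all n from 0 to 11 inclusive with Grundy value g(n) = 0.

Grundy values for subtraction set {3, 5, 6, 8}:
k:     0  1  2  3  4  5  6  7  8  9 10 11
g(k):  0  0  0  1  1  1  2  2  2  3  3  0
The P-positions (g = 0) in 0..11 are 0, 1, 2, 11.

0, 1, 2, 11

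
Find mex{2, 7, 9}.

0 is not in the set, so the mex is 0.

0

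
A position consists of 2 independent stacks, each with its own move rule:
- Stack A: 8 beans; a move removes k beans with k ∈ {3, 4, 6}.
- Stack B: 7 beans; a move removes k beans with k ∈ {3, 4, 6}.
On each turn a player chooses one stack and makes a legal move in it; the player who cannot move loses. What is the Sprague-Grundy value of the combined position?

0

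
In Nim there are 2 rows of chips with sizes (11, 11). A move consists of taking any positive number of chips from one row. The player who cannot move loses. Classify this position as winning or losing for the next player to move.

Losing position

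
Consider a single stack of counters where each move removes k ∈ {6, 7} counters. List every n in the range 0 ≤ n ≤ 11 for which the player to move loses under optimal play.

0, 1, 2, 3, 4, 5

Build the Grundy sequence with g(k) = mex{g(k−s) : s ∈ {6, 7}, s ≤ k}:
g(0) = mex{} = 0
g(1) = mex{} = 0
g(2) = mex{} = 0
g(3) = mex{} = 0
g(4) = mex{} = 0
g(5) = mex{} = 0
g(6) = mex{0} = 1
g(7) = mex{0} = 1
g(8) = mex{0} = 1
g(9) = mex{0} = 1
g(10) = mex{0} = 1
g(11) = mex{0} = 1
The P-positions (g = 0) in 0..11 are 0, 1, 2, 3, 4, 5.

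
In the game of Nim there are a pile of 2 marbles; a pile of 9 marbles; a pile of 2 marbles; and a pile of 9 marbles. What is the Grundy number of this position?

Nim-sum: 2 ^ 9 ^ 2 ^ 9 = 0.

0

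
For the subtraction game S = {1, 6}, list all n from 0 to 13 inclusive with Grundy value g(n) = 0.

Compute g(0), g(1), … for moves {1, 6}:
g(0) = mex{} = 0
g(1) = mex{0} = 1
g(2) = mex{1} = 0
g(3) = mex{0} = 1
g(4) = mex{1} = 0
g(5) = mex{0} = 1
g(6) = mex{0,1} = 2
g(7) = mex{1,2} = 0
g(8) = mex{0} = 1
g(9) = mex{1} = 0
g(10) = mex{0} = 1
g(11) = mex{1} = 0
g(12) = mex{0,2} = 1
g(13) = mex{0,1} = 2
The P-positions (g = 0) in 0..13 are 0, 2, 4, 7, 9, 11.

0, 2, 4, 7, 9, 11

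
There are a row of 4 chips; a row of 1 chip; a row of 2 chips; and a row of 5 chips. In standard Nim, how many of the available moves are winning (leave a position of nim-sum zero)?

1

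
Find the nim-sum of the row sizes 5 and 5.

0

Compute the nim-sum pairwise:
5 ⊕ 5 = 0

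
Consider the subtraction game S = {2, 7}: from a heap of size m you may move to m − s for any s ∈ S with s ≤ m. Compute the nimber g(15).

Build the Grundy sequence with g(k) = mex{g(k−s) : s ∈ {2, 7}, s ≤ k}:
k:     0  1  2  3  4  5  6  7  8  9 10 11 12 13 14 15
g(k):  0  0  1  1  0  0  1  1  2  0  0  1  1  0  0  1
So g(15) = 1.

1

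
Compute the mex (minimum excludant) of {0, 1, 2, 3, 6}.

The values 0, 1, 2, 3 are all present; 4 is the first non-negative integer missing from the set.

4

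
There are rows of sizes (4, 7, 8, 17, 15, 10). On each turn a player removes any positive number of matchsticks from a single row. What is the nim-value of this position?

Bitwise XOR of the heap sizes:
  00100  (4)
  00111  (7)
  01000  (8)
  10001  (17)
  01111  (15)
  01010  (10)
  -----
  11111  (31)

31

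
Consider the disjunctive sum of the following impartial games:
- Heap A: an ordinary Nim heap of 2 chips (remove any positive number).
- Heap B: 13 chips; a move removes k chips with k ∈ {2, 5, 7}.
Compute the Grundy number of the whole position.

2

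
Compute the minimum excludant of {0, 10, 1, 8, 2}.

3

The values 0, 1, 2 are all present; 3 is the first non-negative integer missing from the set.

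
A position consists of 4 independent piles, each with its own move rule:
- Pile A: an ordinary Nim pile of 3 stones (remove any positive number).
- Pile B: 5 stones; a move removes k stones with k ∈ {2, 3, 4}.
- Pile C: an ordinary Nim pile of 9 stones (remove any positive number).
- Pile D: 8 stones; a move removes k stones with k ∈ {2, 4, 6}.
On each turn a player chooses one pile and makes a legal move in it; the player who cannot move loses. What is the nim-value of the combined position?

8

Pile A is a plain Nim pile of size 3, so its Grundy value is 3.
Grundy values for pile B (subtraction set {2, 3, 4}):
g(0) = mex{} = 0
g(1) = mex{} = 0
g(2) = mex{0} = 1
g(3) = mex{0} = 1
g(4) = mex{0,1} = 2
g(5) = mex{0,1} = 2
So g(5) = 2.
Pile C is a plain Nim pile of size 9, so its Grundy value is 9.
Grundy values for pile D (subtraction set {2, 4, 6}):
g(0) = mex{} = 0
g(1) = mex{} = 0
g(2) = mex{0} = 1
g(3) = mex{0} = 1
g(4) = mex{0,1} = 2
g(5) = mex{0,1} = 2
g(6) = mex{0,1,2} = 3
g(7) = mex{0,1,2} = 3
g(8) = mex{1,2,3} = 0
So g(8) = 0.
The value of a disjunctive sum is the nim-sum of the parts.
Combined value = 3 ⊕ 2 ⊕ 9 ⊕ 0 = 8.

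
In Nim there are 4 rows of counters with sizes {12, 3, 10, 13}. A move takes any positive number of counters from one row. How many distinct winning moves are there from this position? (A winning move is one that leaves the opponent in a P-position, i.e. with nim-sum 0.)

3

In binary:
  1100  (12)
  0011  (3)
  1010  (10)
  1101  (13)
  ----
  1000  (8)
The overall nim-sum is X = 8. A row of size p has a winning move iff p XOR X < p (reduce it to p XOR X).
  12: 12 XOR 8 = 4 < 12 — winning move (to 4).
  3: 3 XOR 8 = 11 ≥ 3 — no move.
  10: 10 XOR 8 = 2 < 10 — winning move (to 2).
  13: 13 XOR 8 = 5 < 13 — winning move (to 5).
That gives 3 winning moves.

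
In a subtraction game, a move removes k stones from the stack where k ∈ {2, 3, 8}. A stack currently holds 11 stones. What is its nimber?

0

Compute g(0), g(1), … for moves {2, 3, 8}:
k:     0  1  2  3  4  5  6  7  8  9 10 11
g(k):  0  0  1  1  2  0  0  1  1  2  0  0
So g(11) = 0.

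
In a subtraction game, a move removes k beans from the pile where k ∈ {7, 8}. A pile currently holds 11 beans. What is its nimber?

Grundy values for subtraction set {7, 8}:
k:     0  1  2  3  4  5  6  7  8  9 10 11
g(k):  0  0  0  0  0  0  0  1  1  1  1  1
So g(11) = 1.

1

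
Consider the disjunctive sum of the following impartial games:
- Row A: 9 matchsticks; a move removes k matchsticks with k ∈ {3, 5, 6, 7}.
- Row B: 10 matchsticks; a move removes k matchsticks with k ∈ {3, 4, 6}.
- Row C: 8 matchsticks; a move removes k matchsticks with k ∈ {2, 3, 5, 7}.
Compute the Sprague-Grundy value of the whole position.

7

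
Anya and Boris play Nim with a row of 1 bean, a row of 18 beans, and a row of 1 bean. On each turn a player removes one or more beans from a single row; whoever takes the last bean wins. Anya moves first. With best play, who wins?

Anya wins

In binary:
  00001  (1)
  10010  (18)
  00001  (1)
  -----
  10010  (18)
The nim-sum is 18 ≠ 0, so this is an N-position: the player to move can win; Anya has a winning move.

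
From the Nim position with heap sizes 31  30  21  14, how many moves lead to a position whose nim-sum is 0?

Nim-sum: 31 ⊕ 30 ⊕ 21 ⊕ 14 = 26.
The overall nim-sum is X = 26. A heap of size p has a winning move iff p XOR X < p (reduce it to p XOR X).
  31: 31 XOR 26 = 5 < 31 — winning move (to 5).
  30: 30 XOR 26 = 4 < 30 — winning move (to 4).
  21: 21 XOR 26 = 15 < 21 — winning move (to 15).
  14: 14 XOR 26 = 20 ≥ 14 — no move.
That gives 3 winning moves.

3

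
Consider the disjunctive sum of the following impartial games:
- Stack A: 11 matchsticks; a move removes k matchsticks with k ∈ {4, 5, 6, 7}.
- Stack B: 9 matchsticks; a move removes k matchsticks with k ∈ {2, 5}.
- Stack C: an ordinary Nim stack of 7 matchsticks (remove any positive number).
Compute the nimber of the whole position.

For stack A, compute g(0), g(1), … with moves {4, 5, 6, 7}:
k:     0  1  2  3  4  5  6  7  8  9 10 11
g(k):  0  0  0  0  1  1  1  1  2  2  2  0
So g(11) = 0.
For stack B, compute g(0), g(1), … with moves {2, 5}:
k:     0  1  2  3  4  5  6  7  8  9
g(k):  0  0  1  1  0  2  1  0  0  1
So g(9) = 1.
Stack C is a plain Nim stack of size 7, so its Grundy value is 7.
The value of a disjunctive sum is the nim-sum of the parts.
Combined value = 0 XOR 1 XOR 7 = 6.

6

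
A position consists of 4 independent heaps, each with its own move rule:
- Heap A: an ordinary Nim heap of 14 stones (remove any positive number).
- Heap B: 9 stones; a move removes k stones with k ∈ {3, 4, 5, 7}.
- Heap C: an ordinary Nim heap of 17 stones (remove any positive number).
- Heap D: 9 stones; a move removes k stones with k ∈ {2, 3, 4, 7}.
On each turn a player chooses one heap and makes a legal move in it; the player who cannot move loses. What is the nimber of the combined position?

24

Heap A is a plain Nim heap of size 14, so its Grundy value is 14.
For heap B, compute g(0), g(1), … with moves {3, 4, 5, 7}:
g(0) = mex{} = 0
g(1) = mex{} = 0
g(2) = mex{} = 0
g(3) = mex{0} = 1
g(4) = mex{0} = 1
g(5) = mex{0} = 1
g(6) = mex{0,1} = 2
g(7) = mex{0,1} = 2
g(8) = mex{0,1} = 2
g(9) = mex{0,1,2} = 3
So g(9) = 3.
Heap C is a plain Nim heap of size 17, so its Grundy value is 17.
For heap D, compute g(0), g(1), … with moves {2, 3, 4, 7}:
k:     0  1  2  3  4  5  6  7  8  9
g(k):  0  0  1  1  2  2  0  3  1  4
So g(9) = 4.
By the Sprague-Grundy theorem, the Grundy value of a sum of independent games is the XOR of the component values.
Combined value = 14 XOR 3 XOR 17 XOR 4 = 24.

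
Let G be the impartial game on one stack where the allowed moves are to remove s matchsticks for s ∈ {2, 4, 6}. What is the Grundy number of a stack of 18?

1

Grundy values for subtraction set {2, 4, 6}:
k:     0  1  2  3  4  5  6  7  8  9 10 11 12 13 14 15 16 17 18
g(k):  0  0  1  1  2  2  3  3  0  0  1  1  2  2  3  3  0  0  1
So g(18) = 1.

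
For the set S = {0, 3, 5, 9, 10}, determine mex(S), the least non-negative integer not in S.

1

0 is in the set but 1 is not, so the mex is 1.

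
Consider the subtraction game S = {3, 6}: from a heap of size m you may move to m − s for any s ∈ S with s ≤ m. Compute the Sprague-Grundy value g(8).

Compute g(0), g(1), … for moves {3, 6}:
k:     0  1  2  3  4  5  6  7  8
g(k):  0  0  0  1  1  1  2  2  2
So g(8) = 2.

2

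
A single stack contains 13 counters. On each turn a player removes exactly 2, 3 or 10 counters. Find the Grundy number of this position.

Build the Grundy sequence with g(k) = mex{g(k−s) : s ∈ {2, 3, 10}, s ≤ k}:
k:     0  1  2  3  4  5  6  7  8  9 10 11 12 13
g(k):  0  0  1  1  2  0  0  1  1  2  2  3  0  0
So g(13) = 0.

0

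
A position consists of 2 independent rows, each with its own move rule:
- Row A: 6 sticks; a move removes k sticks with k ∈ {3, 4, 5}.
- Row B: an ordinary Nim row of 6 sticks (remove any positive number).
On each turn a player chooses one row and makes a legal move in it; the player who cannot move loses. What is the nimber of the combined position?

4

For row A, compute g(0), g(1), … with moves {3, 4, 5}:
g(0) = mex{} = 0
g(1) = mex{} = 0
g(2) = mex{} = 0
g(3) = mex{0} = 1
g(4) = mex{0} = 1
g(5) = mex{0} = 1
g(6) = mex{0,1} = 2
So g(6) = 2.
Row B is a plain Nim row of size 6, so its Grundy value is 6.
By the Sprague-Grundy theorem, the Grundy value of a sum of independent games is the XOR of the component values.
Combined value = 2 XOR 6 = 4.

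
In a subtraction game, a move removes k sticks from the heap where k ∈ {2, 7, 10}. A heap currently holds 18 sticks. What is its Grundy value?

0

Build the Grundy sequence with g(k) = mex{g(k−s) : s ∈ {2, 7, 10}, s ≤ k}:
k:     0  1  2  3  4  5  6  7  8  9 10 11 12 13 14 15 16 17 18
g(k):  0  0  1  1  0  0  1  1  2  0  3  1  2  0  3  1  2  0  0
So g(18) = 0.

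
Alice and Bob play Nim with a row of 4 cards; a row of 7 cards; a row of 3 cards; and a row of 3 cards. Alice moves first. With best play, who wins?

Compute the nim-sum pairwise:
4 ⊕ 7 = 3
3 ⊕ 3 = 0
0 ⊕ 3 = 3
The nim-sum is 3 ≠ 0, so this is an N-position: the player to move can win; Alice has a winning move.

Alice wins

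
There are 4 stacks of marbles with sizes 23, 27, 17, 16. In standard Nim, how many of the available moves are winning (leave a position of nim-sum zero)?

1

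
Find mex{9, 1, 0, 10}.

2

The values 0, 1 are all present; 2 is the first non-negative integer missing from the set.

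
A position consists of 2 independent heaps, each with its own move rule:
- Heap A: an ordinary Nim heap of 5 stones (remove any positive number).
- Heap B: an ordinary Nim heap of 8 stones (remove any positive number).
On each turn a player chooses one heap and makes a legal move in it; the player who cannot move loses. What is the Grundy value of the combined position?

13

Heap A is a plain Nim heap of size 5, so its Grundy value is 5.
Heap B is a plain Nim heap of size 8, so its Grundy value is 8.
By the Sprague-Grundy theorem, the Grundy value of a sum of independent games is the XOR of the component values.
Combined value = 5 ⊕ 8 = 13.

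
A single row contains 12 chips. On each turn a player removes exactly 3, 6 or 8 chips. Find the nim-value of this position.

0

Compute g(0), g(1), … for moves {3, 6, 8}:
g(0) = mex{} = 0
g(1) = mex{} = 0
g(2) = mex{} = 0
g(3) = mex{0} = 1
g(4) = mex{0} = 1
g(5) = mex{0} = 1
g(6) = mex{0,1} = 2
g(7) = mex{0,1} = 2
g(8) = mex{0,1} = 2
g(9) = mex{0,1,2} = 3
g(10) = mex{0,1,2} = 3
g(11) = mex{1,2} = 0
g(12) = mex{1,2,3} = 0
So g(12) = 0.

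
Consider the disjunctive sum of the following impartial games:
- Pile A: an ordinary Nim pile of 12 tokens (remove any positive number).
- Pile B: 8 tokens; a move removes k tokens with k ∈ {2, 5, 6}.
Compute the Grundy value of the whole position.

12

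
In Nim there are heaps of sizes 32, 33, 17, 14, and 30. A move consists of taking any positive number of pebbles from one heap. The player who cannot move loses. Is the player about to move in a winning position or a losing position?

Nim-sum: 32 ⊕ 33 ⊕ 17 ⊕ 14 ⊕ 30 = 0.
The nim-sum is 0, so this is a P-position: the player to move is in a losing position under optimal play.

Losing position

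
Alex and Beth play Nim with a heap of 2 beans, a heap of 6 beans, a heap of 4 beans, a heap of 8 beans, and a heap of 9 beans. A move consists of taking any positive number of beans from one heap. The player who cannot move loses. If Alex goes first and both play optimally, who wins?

Alex wins

Nim-sum: 2 ^ 6 ^ 4 ^ 8 ^ 9 = 1.
The nim-sum is 1 ≠ 0, so this is an N-position: the player to move can win; Alex has a winning move.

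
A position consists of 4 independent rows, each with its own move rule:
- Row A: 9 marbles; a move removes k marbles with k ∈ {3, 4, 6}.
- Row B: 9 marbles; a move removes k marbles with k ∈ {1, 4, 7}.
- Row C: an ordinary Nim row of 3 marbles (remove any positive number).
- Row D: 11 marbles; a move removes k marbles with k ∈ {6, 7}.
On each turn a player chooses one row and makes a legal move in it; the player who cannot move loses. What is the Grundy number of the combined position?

3

Build the Grundy sequence for row A with g(k) = mex{g(k−s) : s ∈ {3, 4, 6}, s ≤ k}:
k:     0  1  2  3  4  5  6  7  8  9
g(k):  0  0  0  1  1  1  2  2  2  0
So g(9) = 0.
Grundy values for row B (subtraction set {1, 4, 7}):
k:     0  1  2  3  4  5  6  7  8  9
g(k):  0  1  0  1  2  0  1  2  0  1
So g(9) = 1.
Row C is a plain Nim row of size 3, so its Grundy value is 3.
Build the Grundy sequence for row D with g(k) = mex{g(k−s) : s ∈ {6, 7}, s ≤ k}:
k:     0  1  2  3  4  5  6  7  8  9 10 11
g(k):  0  0  0  0  0  0  1  1  1  1  1  1
So g(11) = 1.
By the Sprague-Grundy theorem, the Grundy value of a sum of independent games is the XOR of the component values.
Combined value = 0 XOR 1 XOR 3 XOR 1 = 3.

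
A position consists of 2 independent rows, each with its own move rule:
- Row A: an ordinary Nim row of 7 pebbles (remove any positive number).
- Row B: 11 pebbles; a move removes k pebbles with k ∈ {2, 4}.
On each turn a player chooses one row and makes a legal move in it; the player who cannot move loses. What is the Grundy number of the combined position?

5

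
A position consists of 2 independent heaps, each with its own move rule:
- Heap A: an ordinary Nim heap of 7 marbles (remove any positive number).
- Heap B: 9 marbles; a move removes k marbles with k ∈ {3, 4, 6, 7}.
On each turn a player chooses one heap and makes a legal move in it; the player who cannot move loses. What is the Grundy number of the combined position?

4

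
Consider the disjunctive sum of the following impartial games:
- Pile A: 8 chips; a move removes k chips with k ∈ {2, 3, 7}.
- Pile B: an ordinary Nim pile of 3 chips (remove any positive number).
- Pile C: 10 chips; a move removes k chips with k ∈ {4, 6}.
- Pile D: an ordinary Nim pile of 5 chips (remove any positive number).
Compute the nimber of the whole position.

7

Grundy values for pile A (subtraction set {2, 3, 7}):
k:     0  1  2  3  4  5  6  7  8
g(k):  0  0  1  1  2  0  0  1  1
So g(8) = 1.
Pile B is a plain Nim pile of size 3, so its Grundy value is 3.
Grundy values for pile C (subtraction set {4, 6}):
k:     0  1  2  3  4  5  6  7  8  9 10
g(k):  0  0  0  0  1  1  1  1  2  2  0
So g(10) = 0.
Pile D is a plain Nim pile of size 5, so its Grundy value is 5.
The value of a disjunctive sum is the nim-sum of the parts.
Combined value = 1 ⊕ 3 ⊕ 0 ⊕ 5 = 7.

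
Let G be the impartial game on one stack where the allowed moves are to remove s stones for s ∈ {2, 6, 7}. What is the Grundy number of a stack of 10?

Build the Grundy sequence with g(k) = mex{g(k−s) : s ∈ {2, 6, 7}, s ≤ k}:
g(0) = mex{} = 0
g(1) = mex{} = 0
g(2) = mex{0} = 1
g(3) = mex{0} = 1
g(4) = mex{1} = 0
g(5) = mex{1} = 0
g(6) = mex{0} = 1
g(7) = mex{0} = 1
g(8) = mex{0,1} = 2
g(9) = mex{1} = 0
g(10) = mex{0,1,2} = 3
So g(10) = 3.

3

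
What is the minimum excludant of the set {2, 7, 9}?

0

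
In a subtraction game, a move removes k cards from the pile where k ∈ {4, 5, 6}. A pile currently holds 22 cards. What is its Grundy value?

0

Compute g(0), g(1), … for moves {4, 5, 6}:
k:     0  1  2  3  4  5  6  7  8  9 10 11 12 13 14 15 16 17 18 19 20 21 22
g(k):  0  0  0  0  1  1  1  1  2  2  0  0  0  0  1  1  1  1  2  2  0  0  0
So g(22) = 0.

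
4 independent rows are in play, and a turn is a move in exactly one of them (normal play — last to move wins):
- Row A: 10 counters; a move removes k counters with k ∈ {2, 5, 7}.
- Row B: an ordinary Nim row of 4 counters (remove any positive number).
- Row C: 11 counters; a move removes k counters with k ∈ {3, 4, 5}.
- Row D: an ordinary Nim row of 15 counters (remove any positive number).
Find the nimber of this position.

Grundy values for row A (subtraction set {2, 5, 7}):
g(0) = mex{} = 0
g(1) = mex{} = 0
g(2) = mex{0} = 1
g(3) = mex{0} = 1
g(4) = mex{1} = 0
g(5) = mex{0,1} = 2
g(6) = mex{0} = 1
g(7) = mex{0,1,2} = 3
g(8) = mex{0,1} = 2
g(9) = mex{0,1,3} = 2
g(10) = mex{1,2} = 0
So g(10) = 0.
Row B is a plain Nim row of size 4, so its Grundy value is 4.
For row C, compute g(0), g(1), … with moves {3, 4, 5}:
g(0) = mex{} = 0
g(1) = mex{} = 0
g(2) = mex{} = 0
g(3) = mex{0} = 1
g(4) = mex{0} = 1
g(5) = mex{0} = 1
g(6) = mex{0,1} = 2
g(7) = mex{0,1} = 2
g(8) = mex{1} = 0
g(9) = mex{1,2} = 0
g(10) = mex{1,2} = 0
g(11) = mex{0,2} = 1
So g(11) = 1.
Row D is a plain Nim row of size 15, so its Grundy value is 15.
By the Sprague-Grundy theorem, the Grundy value of a sum of independent games is the XOR of the component values.
Combined value = 0 ⊕ 4 ⊕ 1 ⊕ 15 = 10.

10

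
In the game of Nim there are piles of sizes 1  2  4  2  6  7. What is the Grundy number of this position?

Write each in binary and XOR column by column:
  001  (1)
  010  (2)
  100  (4)
  010  (2)
  110  (6)
  111  (7)
  ---
  100  (4)

4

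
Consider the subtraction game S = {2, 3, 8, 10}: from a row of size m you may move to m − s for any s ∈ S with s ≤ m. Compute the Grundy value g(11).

3

Compute g(0), g(1), … for moves {2, 3, 8, 10}:
k:     0  1  2  3  4  5  6  7  8  9 10 11
g(k):  0  0  1  1  2  0  0  1  1  2  2  3
So g(11) = 3.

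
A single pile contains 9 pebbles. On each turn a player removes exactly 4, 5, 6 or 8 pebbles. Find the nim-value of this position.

2

Build the Grundy sequence with g(k) = mex{g(k−s) : s ∈ {4, 5, 6, 8}, s ≤ k}:
k:     0  1  2  3  4  5  6  7  8  9
g(k):  0  0  0  0  1  1  1  1  2  2
So g(9) = 2.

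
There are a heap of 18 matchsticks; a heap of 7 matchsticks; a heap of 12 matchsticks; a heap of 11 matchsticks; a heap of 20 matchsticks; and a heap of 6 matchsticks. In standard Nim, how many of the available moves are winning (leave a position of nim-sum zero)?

0

Nim-sum: 18 ^ 7 ^ 12 ^ 11 ^ 20 ^ 6 = 0.
The nim-sum is already 0, so every move leaves a nonzero nim-sum — there are no winning moves.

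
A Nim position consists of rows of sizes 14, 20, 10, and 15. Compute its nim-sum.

31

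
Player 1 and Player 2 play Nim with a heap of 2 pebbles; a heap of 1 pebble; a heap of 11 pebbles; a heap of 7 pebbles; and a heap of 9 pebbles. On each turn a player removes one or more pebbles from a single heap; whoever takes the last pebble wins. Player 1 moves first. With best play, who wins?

Player 1 wins

Nim-sum: 2 XOR 1 XOR 11 XOR 7 XOR 9 = 6.
The nim-sum is 6 ≠ 0, so this is an N-position: the player to move can win; Player 1 has a winning move.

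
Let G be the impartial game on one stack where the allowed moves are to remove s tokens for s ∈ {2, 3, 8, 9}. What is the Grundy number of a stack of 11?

0

Build the Grundy sequence with g(k) = mex{g(k−s) : s ∈ {2, 3, 8, 9}, s ≤ k}:
k:     0  1  2  3  4  5  6  7  8  9 10 11
g(k):  0  0  1  1  2  0  0  1  1  2  2  0
So g(11) = 0.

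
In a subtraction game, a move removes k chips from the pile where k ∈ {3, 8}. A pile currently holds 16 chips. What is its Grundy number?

1

Build the Grundy sequence with g(k) = mex{g(k−s) : s ∈ {3, 8}, s ≤ k}:
k:     0  1  2  3  4  5  6  7  8  9 10 11 12 13 14 15 16
g(k):  0  0  0  1  1  1  0  0  2  1  1  0  0  0  1  1  1
So g(16) = 1.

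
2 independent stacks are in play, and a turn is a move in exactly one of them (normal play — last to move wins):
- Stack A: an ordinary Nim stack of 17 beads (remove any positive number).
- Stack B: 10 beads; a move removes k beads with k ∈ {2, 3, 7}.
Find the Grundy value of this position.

17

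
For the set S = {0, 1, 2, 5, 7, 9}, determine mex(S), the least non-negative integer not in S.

The values 0, 1, 2 are all present; 3 is the first non-negative integer missing from the set.

3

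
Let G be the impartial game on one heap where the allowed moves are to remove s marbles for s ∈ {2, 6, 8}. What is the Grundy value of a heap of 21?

Compute g(0), g(1), … for moves {2, 6, 8}:
k:     0  1  2  3  4  5  6  7  8  9 10 11 12 13 14 15 16 17 18 19 20 21
g(k):  0  0  1  1  0  0  1  1  2  2  3  3  2  2  0  0  1  1  0  0  1  1
So g(21) = 1.

1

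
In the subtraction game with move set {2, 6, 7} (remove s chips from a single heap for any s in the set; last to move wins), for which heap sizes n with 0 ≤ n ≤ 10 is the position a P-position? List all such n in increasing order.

0, 1, 4, 5, 9

Build the Grundy sequence with g(k) = mex{g(k−s) : s ∈ {2, 6, 7}, s ≤ k}:
k:     0  1  2  3  4  5  6  7  8  9 10
g(k):  0  0  1  1  0  0  1  1  2  0  3
The P-positions (g = 0) in 0..10 are 0, 1, 4, 5, 9.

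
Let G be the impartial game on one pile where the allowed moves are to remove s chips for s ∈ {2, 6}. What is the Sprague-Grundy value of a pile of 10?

1

Build the Grundy sequence with g(k) = mex{g(k−s) : s ∈ {2, 6}, s ≤ k}:
g(0) = mex{} = 0
g(1) = mex{} = 0
g(2) = mex{0} = 1
g(3) = mex{0} = 1
g(4) = mex{1} = 0
g(5) = mex{1} = 0
g(6) = mex{0} = 1
g(7) = mex{0} = 1
g(8) = mex{1} = 0
g(9) = mex{1} = 0
g(10) = mex{0} = 1
So g(10) = 1.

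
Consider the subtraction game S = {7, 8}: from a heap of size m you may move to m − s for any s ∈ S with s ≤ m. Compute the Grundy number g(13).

1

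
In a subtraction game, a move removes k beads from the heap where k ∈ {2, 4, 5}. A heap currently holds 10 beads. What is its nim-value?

Build the Grundy sequence with g(k) = mex{g(k−s) : s ∈ {2, 4, 5}, s ≤ k}:
g(0) = mex{} = 0
g(1) = mex{} = 0
g(2) = mex{0} = 1
g(3) = mex{0} = 1
g(4) = mex{0,1} = 2
g(5) = mex{0,1} = 2
g(6) = mex{0,1,2} = 3
g(7) = mex{1,2} = 0
g(8) = mex{1,2,3} = 0
g(9) = mex{0,2} = 1
g(10) = mex{0,2,3} = 1
So g(10) = 1.

1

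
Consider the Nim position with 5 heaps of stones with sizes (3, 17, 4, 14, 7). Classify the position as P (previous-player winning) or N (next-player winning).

Nim-sum: 3 ^ 17 ^ 4 ^ 14 ^ 7 = 31.
The nim-sum is 31 ≠ 0, so this is an N-position: the player to move can win.

N-position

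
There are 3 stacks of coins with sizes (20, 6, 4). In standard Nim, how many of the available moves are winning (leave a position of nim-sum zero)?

1

Compute the nim-sum pairwise:
20 ^ 6 = 18
18 ^ 4 = 22
The overall nim-sum is X = 22. A stack of size p has a winning move iff p XOR X < p (reduce it to p XOR X).
  20: 20 XOR 22 = 2 < 20 — winning move (to 2).
  6: 6 XOR 22 = 16 ≥ 6 — no move.
  4: 4 XOR 22 = 18 ≥ 4 — no move.
That gives 1 winning move.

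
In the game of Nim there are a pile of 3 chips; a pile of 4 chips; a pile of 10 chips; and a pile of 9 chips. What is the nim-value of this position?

Nim-sum: 3 XOR 4 XOR 10 XOR 9 = 4.

4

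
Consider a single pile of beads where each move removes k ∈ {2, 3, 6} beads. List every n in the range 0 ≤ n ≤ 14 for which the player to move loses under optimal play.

0, 1, 5, 9, 10, 14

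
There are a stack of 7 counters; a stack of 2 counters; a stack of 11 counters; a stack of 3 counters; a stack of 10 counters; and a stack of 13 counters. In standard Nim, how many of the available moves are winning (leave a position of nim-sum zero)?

3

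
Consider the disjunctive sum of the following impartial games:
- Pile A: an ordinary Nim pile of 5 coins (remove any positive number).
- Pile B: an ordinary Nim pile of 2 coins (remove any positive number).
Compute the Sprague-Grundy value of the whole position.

7

Pile A is a plain Nim pile of size 5, so its Grundy value is 5.
Pile B is a plain Nim pile of size 2, so its Grundy value is 2.
The value of a disjunctive sum is the nim-sum of the parts.
Combined value = 5 XOR 2 = 7.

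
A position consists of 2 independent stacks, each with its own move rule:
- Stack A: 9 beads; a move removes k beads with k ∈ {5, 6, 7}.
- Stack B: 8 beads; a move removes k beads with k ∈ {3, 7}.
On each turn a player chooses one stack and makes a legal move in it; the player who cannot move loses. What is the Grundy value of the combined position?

For stack A, compute g(0), g(1), … with moves {5, 6, 7}:
g(0) = mex{} = 0
g(1) = mex{} = 0
g(2) = mex{} = 0
g(3) = mex{} = 0
g(4) = mex{} = 0
g(5) = mex{0} = 1
g(6) = mex{0} = 1
g(7) = mex{0} = 1
g(8) = mex{0} = 1
g(9) = mex{0} = 1
So g(9) = 1.
Grundy values for stack B (subtraction set {3, 7}):
k:     0  1  2  3  4  5  6  7  8
g(k):  0  0  0  1  1  1  0  2  2
So g(8) = 2.
The value of a disjunctive sum is the nim-sum of the parts.
Combined value = 1 ⊕ 2 = 3.

3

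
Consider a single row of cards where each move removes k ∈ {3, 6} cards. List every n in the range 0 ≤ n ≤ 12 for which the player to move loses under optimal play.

Grundy values for subtraction set {3, 6}:
k:     0  1  2  3  4  5  6  7  8  9 10 11 12
g(k):  0  0  0  1  1  1  2  2  2  0  0  0  1
The P-positions (g = 0) in 0..12 are 0, 1, 2, 9, 10, 11.

0, 1, 2, 9, 10, 11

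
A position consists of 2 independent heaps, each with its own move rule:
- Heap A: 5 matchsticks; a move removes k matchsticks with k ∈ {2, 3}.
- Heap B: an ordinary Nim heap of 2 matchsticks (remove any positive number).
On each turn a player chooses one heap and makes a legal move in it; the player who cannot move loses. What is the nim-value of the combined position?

Grundy values for heap A (subtraction set {2, 3}):
g(0) = mex{} = 0
g(1) = mex{} = 0
g(2) = mex{0} = 1
g(3) = mex{0} = 1
g(4) = mex{0,1} = 2
g(5) = mex{1} = 0
So g(5) = 0.
Heap B is a plain Nim heap of size 2, so its Grundy value is 2.
The value of a disjunctive sum is the nim-sum of the parts.
Combined value = 0 ⊕ 2 = 2.

2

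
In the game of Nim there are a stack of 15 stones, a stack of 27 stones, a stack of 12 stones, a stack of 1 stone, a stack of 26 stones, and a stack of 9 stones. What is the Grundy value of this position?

In binary:
  01111  (15)
  11011  (27)
  01100  (12)
  00001  (1)
  11010  (26)
  01001  (9)
  -----
  01010  (10)

10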